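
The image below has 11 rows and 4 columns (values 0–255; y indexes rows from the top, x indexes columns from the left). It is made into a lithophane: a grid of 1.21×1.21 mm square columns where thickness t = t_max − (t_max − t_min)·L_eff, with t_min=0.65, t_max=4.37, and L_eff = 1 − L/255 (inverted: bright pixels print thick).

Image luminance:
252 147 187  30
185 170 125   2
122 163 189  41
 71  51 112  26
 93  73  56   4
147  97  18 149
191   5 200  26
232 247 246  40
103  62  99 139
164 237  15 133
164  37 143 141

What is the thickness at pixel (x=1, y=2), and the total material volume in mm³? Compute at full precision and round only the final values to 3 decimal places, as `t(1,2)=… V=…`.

t(1,2)=3.028 V=151.528

span = t_max - t_min = 4.37 - 0.65 = 3.720
L(1,2) = 163, L_eff = 1 - 163/255 = 0.360784 (inverted)
t(1,2) = 4.37 - 3.720·0.360784 = 3.028
Σt over all 11·4 pixels = 103.496
V = pitch²·Σt = 1.21²·103.496 = 151.528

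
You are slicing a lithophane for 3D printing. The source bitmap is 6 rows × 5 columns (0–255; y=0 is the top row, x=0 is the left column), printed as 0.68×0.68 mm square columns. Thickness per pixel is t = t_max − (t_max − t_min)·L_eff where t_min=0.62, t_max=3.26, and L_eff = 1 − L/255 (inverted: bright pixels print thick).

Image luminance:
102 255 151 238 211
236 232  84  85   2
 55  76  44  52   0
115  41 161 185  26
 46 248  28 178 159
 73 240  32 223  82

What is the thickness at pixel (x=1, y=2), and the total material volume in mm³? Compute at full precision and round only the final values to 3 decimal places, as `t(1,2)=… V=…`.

t(1,2)=1.407 V=26.122

span = t_max - t_min = 3.26 - 0.62 = 2.640
L(1,2) = 76, L_eff = 1 - 76/255 = 0.701961 (inverted)
t(1,2) = 3.26 - 2.640·0.701961 = 1.407
Σt over all 6·5 pixels = 24009/425 ≈ 56.4917647
V = pitch²·Σt = 0.68²·24009/425 = 26.122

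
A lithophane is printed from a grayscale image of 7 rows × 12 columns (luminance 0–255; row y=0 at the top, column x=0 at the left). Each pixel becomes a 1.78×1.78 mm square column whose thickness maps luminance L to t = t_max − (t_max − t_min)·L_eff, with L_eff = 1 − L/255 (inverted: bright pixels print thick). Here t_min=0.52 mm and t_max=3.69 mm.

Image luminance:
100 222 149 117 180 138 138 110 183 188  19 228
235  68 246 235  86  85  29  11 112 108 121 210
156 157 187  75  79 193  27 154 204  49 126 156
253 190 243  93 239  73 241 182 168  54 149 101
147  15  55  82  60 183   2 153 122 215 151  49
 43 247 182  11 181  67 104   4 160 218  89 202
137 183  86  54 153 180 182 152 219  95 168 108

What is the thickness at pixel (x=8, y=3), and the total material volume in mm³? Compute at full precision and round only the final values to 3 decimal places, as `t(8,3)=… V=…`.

t(8,3)=2.608 V=584.499

span = t_max - t_min = 3.69 - 0.52 = 3.170
L(8,3) = 168, L_eff = 1 - 168/255 = 0.341176 (inverted)
t(8,3) = 3.69 - 3.170·0.341176 = 2.608
Σt over all 7·12 pixels = 2352091/12750 ≈ 184.4777255
V = pitch²·Σt = 1.78²·2352091/12750 = 584.499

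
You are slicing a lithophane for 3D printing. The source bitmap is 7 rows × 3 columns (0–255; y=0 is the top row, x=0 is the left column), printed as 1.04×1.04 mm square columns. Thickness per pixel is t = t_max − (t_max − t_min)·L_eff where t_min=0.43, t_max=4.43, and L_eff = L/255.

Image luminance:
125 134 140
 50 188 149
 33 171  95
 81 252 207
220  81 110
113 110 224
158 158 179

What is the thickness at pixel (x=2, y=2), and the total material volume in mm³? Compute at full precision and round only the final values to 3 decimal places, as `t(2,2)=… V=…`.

span = t_max - t_min = 4.43 - 0.43 = 4.000
L(2,2) = 95, L_eff = 95/255 = 0.372549
t(2,2) = 4.43 - 4.000·0.372549 = 2.940
Σt over all 7·3 pixels = 236213/5100 ≈ 46.3162745
V = pitch²·Σt = 1.04²·236213/5100 = 50.096

t(2,2)=2.940 V=50.096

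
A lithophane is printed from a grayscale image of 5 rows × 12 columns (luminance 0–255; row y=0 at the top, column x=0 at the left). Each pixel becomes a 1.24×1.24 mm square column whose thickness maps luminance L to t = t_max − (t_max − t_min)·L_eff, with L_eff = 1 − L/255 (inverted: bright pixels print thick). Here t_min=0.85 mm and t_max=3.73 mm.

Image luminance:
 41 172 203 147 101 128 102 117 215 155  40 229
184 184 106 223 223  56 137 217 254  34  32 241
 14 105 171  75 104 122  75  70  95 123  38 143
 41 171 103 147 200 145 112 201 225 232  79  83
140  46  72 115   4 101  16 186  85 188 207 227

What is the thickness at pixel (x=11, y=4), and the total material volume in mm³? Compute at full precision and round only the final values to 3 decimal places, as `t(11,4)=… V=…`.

span = t_max - t_min = 3.73 - 0.85 = 2.880
L(11,4) = 227, L_eff = 1 - 227/255 = 0.109804 (inverted)
t(11,4) = 3.73 - 2.880·0.109804 = 3.414
Σt over all 5·12 pixels = 295623/2125 ≈ 139.1167059
V = pitch²·Σt = 1.24²·295623/2125 = 213.906

t(11,4)=3.414 V=213.906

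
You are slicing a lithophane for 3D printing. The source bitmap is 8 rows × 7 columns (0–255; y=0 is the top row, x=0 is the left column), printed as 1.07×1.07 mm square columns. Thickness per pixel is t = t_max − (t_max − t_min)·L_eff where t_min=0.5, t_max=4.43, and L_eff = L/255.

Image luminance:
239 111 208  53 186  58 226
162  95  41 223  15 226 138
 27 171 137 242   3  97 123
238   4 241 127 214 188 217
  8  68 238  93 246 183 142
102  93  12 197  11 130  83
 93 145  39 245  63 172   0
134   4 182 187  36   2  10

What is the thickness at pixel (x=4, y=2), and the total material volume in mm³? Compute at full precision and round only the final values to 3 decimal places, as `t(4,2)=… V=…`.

span = t_max - t_min = 4.43 - 0.5 = 3.930
L(4,2) = 3, L_eff = 3/255 = 0.011765
t(4,2) = 4.43 - 3.930·0.011765 = 4.384
Σt over all 8·7 pixels = 300278/2125 ≈ 141.3072941
V = pitch²·Σt = 1.07²·300278/2125 = 161.783

t(4,2)=4.384 V=161.783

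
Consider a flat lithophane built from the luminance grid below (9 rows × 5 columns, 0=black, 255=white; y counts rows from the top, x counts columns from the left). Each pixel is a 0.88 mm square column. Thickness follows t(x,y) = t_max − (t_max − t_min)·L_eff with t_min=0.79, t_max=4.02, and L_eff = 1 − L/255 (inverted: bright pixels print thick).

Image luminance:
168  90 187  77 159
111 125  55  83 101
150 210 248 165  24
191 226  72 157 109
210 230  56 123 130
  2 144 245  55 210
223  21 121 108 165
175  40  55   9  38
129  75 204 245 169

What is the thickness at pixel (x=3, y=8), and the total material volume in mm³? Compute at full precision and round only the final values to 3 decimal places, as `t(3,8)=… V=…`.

t(3,8)=3.893 V=85.305

span = t_max - t_min = 4.02 - 0.79 = 3.230
L(3,8) = 245, L_eff = 1 - 245/255 = 0.039216 (inverted)
t(3,8) = 4.02 - 3.230·0.039216 = 3.893
Σt over all 9·5 pixels = 33047/300 ≈ 110.1566667
V = pitch²·Σt = 0.88²·33047/300 = 85.305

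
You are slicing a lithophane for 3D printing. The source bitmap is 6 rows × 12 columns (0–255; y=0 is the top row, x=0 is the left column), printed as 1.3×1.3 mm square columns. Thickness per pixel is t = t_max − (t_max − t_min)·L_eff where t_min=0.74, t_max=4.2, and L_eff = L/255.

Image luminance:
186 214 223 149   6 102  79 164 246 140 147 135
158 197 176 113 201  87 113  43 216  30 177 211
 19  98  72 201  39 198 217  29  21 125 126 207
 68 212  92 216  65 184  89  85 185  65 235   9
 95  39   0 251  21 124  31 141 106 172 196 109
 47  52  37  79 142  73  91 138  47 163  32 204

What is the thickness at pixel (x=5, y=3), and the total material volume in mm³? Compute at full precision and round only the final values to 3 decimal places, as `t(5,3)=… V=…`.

span = t_max - t_min = 4.2 - 0.74 = 3.460
L(5,3) = 184, L_eff = 184/255 = 0.721569
t(5,3) = 4.2 - 3.460·0.721569 = 1.703
Σt over all 6·12 pixels = 78004/425 ≈ 183.5388235
V = pitch²·Σt = 1.3²·78004/425 = 310.181

t(5,3)=1.703 V=310.181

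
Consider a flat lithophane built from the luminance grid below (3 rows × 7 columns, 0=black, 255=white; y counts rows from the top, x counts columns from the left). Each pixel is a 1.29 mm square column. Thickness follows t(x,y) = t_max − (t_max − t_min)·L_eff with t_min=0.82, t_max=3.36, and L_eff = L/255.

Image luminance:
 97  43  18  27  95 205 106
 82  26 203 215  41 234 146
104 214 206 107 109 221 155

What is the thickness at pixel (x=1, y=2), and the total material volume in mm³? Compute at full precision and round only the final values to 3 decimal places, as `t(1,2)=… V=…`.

t(1,2)=1.228 V=73.427

span = t_max - t_min = 3.36 - 0.82 = 2.540
L(1,2) = 214, L_eff = 214/255 = 0.839216
t(1,2) = 3.36 - 2.540·0.839216 = 1.228
Σt over all 3·7 pixels = 281291/6375 ≈ 44.1240784
V = pitch²·Σt = 1.29²·281291/6375 = 73.427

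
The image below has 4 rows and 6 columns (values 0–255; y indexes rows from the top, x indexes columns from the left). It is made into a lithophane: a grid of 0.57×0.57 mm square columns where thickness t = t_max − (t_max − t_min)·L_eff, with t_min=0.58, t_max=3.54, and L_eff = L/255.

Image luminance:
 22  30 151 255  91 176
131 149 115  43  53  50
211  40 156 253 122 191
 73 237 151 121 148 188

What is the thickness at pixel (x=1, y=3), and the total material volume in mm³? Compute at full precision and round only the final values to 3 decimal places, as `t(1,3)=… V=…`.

span = t_max - t_min = 3.54 - 0.58 = 2.960
L(1,3) = 237, L_eff = 237/255 = 0.929412
t(1,3) = 3.54 - 2.960·0.929412 = 0.789
Σt over all 4·6 pixels = 308002/6375 ≈ 48.3140392
V = pitch²·Σt = 0.57²·308002/6375 = 15.697

t(1,3)=0.789 V=15.697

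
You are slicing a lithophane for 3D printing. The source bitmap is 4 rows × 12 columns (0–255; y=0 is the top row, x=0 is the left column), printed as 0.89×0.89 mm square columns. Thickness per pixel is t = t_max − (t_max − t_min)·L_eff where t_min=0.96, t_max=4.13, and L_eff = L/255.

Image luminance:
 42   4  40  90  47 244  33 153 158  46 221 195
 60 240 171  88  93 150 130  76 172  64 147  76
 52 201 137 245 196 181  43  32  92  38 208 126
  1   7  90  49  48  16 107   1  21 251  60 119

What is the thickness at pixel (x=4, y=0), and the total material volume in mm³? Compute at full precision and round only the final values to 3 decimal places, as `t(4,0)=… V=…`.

t(4,0)=3.546 V=107.191

span = t_max - t_min = 4.13 - 0.96 = 3.170
L(4,0) = 47, L_eff = 47/255 = 0.184314
t(4,0) = 4.13 - 3.170·0.184314 = 3.546
Σt over all 4·12 pixels = 1150261/8500 ≈ 135.3248235
V = pitch²·Σt = 0.89²·1150261/8500 = 107.191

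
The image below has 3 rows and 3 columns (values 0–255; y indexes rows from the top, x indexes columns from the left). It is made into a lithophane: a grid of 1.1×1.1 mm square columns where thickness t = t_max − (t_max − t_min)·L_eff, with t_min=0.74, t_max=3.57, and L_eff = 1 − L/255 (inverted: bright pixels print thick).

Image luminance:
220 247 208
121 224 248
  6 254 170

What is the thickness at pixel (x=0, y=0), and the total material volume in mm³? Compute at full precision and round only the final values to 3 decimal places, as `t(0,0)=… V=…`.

span = t_max - t_min = 3.57 - 0.74 = 2.830
L(0,0) = 220, L_eff = 1 - 220/255 = 0.137255 (inverted)
t(0,0) = 3.57 - 2.830·0.137255 = 3.182
Σt over all 3·3 pixels = 54197/2125 ≈ 25.5044706
V = pitch²·Σt = 1.1²·54197/2125 = 30.860

t(0,0)=3.182 V=30.860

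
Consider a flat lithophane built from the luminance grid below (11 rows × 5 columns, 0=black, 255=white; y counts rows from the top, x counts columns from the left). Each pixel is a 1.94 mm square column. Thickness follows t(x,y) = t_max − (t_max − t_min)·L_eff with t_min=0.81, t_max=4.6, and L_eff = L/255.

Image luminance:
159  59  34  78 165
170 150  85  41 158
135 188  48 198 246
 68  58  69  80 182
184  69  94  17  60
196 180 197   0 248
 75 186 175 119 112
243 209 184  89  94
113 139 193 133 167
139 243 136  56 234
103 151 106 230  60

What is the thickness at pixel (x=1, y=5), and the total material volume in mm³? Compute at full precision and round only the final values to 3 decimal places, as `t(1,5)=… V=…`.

t(1,5)=1.925 V=543.568

span = t_max - t_min = 4.6 - 0.81 = 3.790
L(1,5) = 180, L_eff = 180/255 = 0.705882
t(1,5) = 4.6 - 3.790·0.705882 = 1.925
Σt over all 11·5 pixels = 245527/1700 ≈ 144.4276471
V = pitch²·Σt = 1.94²·245527/1700 = 543.568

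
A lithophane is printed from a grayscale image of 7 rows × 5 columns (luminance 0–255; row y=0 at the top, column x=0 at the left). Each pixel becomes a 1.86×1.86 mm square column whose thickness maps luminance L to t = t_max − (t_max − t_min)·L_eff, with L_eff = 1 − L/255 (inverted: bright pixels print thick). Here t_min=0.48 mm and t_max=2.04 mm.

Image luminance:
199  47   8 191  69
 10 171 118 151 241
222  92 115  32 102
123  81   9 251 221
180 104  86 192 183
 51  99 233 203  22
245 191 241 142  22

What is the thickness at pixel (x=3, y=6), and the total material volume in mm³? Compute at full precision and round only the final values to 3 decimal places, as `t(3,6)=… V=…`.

span = t_max - t_min = 2.04 - 0.48 = 1.560
L(3,6) = 142, L_eff = 1 - 142/255 = 0.443137 (inverted)
t(3,6) = 2.04 - 1.560·0.443137 = 1.349
Σt over all 7·5 pixels = 96111/2125 ≈ 45.2287059
V = pitch²·Σt = 1.86²·96111/2125 = 156.473

t(3,6)=1.349 V=156.473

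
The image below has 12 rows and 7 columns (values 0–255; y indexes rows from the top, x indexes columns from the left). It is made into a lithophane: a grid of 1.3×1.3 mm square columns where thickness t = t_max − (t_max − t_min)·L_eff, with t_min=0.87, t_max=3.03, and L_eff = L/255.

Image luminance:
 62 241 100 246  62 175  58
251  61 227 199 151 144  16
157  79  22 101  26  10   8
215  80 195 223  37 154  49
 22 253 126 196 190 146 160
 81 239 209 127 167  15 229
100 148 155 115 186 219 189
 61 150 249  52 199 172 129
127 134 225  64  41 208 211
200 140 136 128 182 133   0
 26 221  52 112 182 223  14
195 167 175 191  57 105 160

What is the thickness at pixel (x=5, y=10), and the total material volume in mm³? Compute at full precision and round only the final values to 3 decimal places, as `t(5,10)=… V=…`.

t(5,10)=1.141 V=266.343

span = t_max - t_min = 3.03 - 0.87 = 2.160
L(5,10) = 223, L_eff = 223/255 = 0.874510
t(5,10) = 3.03 - 2.160·0.874510 = 1.141
Σt over all 12·7 pixels = 334899/2125 ≈ 157.5995294
V = pitch²·Σt = 1.3²·334899/2125 = 266.343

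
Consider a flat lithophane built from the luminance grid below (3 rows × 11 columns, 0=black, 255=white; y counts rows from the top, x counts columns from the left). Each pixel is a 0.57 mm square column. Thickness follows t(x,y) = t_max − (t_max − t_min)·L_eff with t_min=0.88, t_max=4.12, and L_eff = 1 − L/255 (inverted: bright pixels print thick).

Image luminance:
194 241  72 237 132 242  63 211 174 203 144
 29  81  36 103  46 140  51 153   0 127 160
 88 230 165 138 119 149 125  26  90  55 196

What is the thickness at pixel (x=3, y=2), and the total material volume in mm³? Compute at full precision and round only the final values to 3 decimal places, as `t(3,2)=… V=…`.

span = t_max - t_min = 4.12 - 0.88 = 3.240
L(3,2) = 138, L_eff = 1 - 138/255 = 0.458824 (inverted)
t(3,2) = 4.12 - 3.240·0.458824 = 2.633
Σt over all 3·11 pixels = 7026/85 ≈ 82.6588235
V = pitch²·Σt = 0.57²·7026/85 = 26.856

t(3,2)=2.633 V=26.856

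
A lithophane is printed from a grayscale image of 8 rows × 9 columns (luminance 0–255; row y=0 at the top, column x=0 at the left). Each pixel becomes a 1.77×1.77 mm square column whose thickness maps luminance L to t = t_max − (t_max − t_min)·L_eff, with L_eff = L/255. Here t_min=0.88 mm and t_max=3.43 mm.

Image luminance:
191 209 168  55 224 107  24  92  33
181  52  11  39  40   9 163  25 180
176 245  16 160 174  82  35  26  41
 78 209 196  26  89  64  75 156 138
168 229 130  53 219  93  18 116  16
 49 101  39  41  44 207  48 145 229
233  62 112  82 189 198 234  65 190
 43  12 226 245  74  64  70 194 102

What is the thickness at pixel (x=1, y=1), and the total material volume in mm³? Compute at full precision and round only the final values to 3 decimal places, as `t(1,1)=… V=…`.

span = t_max - t_min = 3.43 - 0.88 = 2.550
L(1,1) = 52, L_eff = 52/255 = 0.203922
t(1,1) = 3.43 - 2.550·0.203922 = 2.910
Σt over all 8·9 pixels = 165.67
V = pitch²·Σt = 1.77²·165.67 = 519.028

t(1,1)=2.910 V=519.028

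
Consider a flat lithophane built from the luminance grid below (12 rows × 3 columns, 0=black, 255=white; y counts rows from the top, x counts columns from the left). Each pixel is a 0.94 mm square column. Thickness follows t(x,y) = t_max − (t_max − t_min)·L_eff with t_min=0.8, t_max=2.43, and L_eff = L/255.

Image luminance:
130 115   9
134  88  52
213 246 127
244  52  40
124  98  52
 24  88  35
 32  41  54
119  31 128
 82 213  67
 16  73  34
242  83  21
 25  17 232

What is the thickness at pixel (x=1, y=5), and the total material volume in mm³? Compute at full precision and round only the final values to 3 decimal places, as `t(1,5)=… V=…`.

t(1,5)=1.867 V=58.201

span = t_max - t_min = 2.43 - 0.8 = 1.630
L(1,5) = 88, L_eff = 88/255 = 0.345098
t(1,5) = 2.43 - 1.630·0.345098 = 1.867
Σt over all 12·3 pixels = 559879/8500 ≈ 65.8681176
V = pitch²·Σt = 0.94²·559879/8500 = 58.201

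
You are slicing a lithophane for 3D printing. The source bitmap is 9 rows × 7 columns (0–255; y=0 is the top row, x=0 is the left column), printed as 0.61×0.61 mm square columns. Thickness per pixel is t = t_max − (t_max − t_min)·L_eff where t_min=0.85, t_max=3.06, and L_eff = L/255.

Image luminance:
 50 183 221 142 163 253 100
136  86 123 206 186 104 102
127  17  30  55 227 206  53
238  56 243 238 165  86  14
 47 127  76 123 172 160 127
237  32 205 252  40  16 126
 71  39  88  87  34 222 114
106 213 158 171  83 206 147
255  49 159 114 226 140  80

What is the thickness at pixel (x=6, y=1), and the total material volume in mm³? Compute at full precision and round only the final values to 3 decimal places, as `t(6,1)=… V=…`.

t(6,1)=2.176 V=44.928

span = t_max - t_min = 3.06 - 0.85 = 2.210
L(6,1) = 102, L_eff = 102/255 = 0.400000
t(6,1) = 3.06 - 2.210·0.400000 = 2.176
Σt over all 9·7 pixels = 90557/750 ≈ 120.7426667
V = pitch²·Σt = 0.61²·90557/750 = 44.928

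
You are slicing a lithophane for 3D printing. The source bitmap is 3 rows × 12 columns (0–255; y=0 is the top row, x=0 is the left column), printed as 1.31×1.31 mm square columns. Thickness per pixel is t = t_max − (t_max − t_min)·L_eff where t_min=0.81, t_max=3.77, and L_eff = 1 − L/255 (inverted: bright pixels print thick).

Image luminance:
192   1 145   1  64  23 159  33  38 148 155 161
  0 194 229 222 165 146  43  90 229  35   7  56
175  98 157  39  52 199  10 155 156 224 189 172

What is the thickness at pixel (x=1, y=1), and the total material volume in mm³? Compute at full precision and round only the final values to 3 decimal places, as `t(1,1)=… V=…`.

span = t_max - t_min = 3.77 - 0.81 = 2.960
L(1,1) = 194, L_eff = 1 - 194/255 = 0.239216 (inverted)
t(1,1) = 3.77 - 2.960·0.239216 = 3.062
Σt over all 3·12 pixels = 493883/6375 ≈ 77.4718431
V = pitch²·Σt = 1.31²·493883/6375 = 132.949

t(1,1)=3.062 V=132.949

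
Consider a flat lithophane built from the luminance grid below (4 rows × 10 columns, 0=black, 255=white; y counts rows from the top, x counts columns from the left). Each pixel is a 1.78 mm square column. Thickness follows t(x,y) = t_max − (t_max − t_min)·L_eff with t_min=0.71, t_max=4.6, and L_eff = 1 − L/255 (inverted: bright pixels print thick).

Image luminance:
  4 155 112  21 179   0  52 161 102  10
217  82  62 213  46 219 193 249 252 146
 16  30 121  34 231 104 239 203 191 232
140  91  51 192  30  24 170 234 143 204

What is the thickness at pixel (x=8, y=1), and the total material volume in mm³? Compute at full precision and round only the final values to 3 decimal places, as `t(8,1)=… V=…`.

t(8,1)=4.554 V=339.142

span = t_max - t_min = 4.6 - 0.71 = 3.890
L(8,1) = 252, L_eff = 1 - 252/255 = 0.011765 (inverted)
t(8,1) = 4.6 - 3.890·0.011765 = 4.554
Σt over all 4·10 pixels = 545899/5100 ≈ 107.0390196
V = pitch²·Σt = 1.78²·545899/5100 = 339.142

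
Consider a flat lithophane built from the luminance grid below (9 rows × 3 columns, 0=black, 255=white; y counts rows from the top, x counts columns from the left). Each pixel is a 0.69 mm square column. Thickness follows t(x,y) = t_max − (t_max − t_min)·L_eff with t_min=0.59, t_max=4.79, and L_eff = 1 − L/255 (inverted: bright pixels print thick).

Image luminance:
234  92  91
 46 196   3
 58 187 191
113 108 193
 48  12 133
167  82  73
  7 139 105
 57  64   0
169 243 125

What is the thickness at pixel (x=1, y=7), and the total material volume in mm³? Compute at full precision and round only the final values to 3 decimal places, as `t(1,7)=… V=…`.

t(1,7)=1.644 V=30.607

span = t_max - t_min = 4.79 - 0.59 = 4.200
L(1,7) = 64, L_eff = 1 - 64/255 = 0.749020 (inverted)
t(1,7) = 4.79 - 4.200·0.749020 = 1.644
Σt over all 9·3 pixels = 109289/1700 ≈ 64.2876471
V = pitch²·Σt = 0.69²·109289/1700 = 30.607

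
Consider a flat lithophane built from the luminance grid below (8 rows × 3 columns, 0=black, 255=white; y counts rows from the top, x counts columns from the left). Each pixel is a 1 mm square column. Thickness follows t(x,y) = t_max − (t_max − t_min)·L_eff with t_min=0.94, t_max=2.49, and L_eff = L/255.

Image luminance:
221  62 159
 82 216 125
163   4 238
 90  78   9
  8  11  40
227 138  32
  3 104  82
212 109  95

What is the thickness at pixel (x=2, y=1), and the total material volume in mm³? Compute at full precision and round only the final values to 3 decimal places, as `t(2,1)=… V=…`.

span = t_max - t_min = 2.49 - 0.94 = 1.550
L(2,1) = 125, L_eff = 125/255 = 0.490196
t(2,1) = 2.49 - 1.550·0.490196 = 1.730
Σt over all 8·3 pixels = 18919/425 ≈ 44.5152941
V = pitch²·Σt = 1²·18919/425 = 44.515

t(2,1)=1.730 V=44.515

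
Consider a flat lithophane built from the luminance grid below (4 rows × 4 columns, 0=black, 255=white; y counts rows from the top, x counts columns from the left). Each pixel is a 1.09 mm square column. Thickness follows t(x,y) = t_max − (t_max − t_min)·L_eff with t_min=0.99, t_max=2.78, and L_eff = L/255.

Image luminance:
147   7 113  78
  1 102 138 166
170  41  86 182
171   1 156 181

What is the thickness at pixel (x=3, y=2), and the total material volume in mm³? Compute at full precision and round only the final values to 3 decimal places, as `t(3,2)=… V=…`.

t(3,2)=1.502 V=38.335

span = t_max - t_min = 2.78 - 0.99 = 1.790
L(3,2) = 182, L_eff = 182/255 = 0.713725
t(3,2) = 2.78 - 1.790·0.713725 = 1.502
Σt over all 4·4 pixels = 13713/425 ≈ 32.2658824
V = pitch²·Σt = 1.09²·13713/425 = 38.335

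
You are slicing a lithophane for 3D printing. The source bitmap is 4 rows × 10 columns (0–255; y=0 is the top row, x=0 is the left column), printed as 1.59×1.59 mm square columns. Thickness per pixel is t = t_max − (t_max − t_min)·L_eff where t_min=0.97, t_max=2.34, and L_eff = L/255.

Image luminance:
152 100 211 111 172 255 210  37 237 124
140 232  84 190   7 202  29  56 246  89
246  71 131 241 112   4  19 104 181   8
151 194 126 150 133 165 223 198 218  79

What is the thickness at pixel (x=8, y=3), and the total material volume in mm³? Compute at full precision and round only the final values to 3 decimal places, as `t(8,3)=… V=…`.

t(8,3)=1.169 V=160.053

span = t_max - t_min = 2.34 - 0.97 = 1.370
L(8,3) = 218, L_eff = 218/255 = 0.854902
t(8,3) = 2.34 - 1.370·0.854902 = 1.169
Σt over all 4·10 pixels = 807197/12750 ≈ 63.3095686
V = pitch²·Σt = 1.59²·807197/12750 = 160.053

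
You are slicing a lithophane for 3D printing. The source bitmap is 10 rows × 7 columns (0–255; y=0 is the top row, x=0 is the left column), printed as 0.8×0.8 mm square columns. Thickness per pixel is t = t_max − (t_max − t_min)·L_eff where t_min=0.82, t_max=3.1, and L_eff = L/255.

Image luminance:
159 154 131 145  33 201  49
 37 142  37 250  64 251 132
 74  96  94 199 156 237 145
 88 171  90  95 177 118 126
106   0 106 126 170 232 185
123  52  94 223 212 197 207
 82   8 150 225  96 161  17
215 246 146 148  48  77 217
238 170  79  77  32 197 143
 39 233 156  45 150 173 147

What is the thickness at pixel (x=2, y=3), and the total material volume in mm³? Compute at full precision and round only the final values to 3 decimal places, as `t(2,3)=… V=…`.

t(2,3)=2.295 V=85.096

span = t_max - t_min = 3.1 - 0.82 = 2.280
L(2,3) = 90, L_eff = 90/255 = 0.352941
t(2,3) = 3.1 - 2.280·0.352941 = 2.295
Σt over all 10·7 pixels = 282544/2125 ≈ 132.9618824
V = pitch²·Σt = 0.8²·282544/2125 = 85.096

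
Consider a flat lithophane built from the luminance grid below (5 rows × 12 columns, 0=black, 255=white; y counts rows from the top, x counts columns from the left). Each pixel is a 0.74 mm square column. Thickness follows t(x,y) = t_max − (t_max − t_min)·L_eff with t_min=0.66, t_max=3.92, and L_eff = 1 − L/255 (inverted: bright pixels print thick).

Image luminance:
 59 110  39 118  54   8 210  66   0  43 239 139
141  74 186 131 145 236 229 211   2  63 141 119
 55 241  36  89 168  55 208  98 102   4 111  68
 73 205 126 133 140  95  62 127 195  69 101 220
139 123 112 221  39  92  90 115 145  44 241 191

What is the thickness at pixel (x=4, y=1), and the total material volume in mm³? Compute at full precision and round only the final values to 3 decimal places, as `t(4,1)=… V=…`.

t(4,1)=2.514 V=71.362

span = t_max - t_min = 3.92 - 0.66 = 3.260
L(4,1) = 145, L_eff = 1 - 145/255 = 0.431373 (inverted)
t(4,1) = 3.92 - 3.260·0.431373 = 2.514
Σt over all 5·12 pixels = 830774/6375 ≈ 130.3174902
V = pitch²·Σt = 0.74²·830774/6375 = 71.362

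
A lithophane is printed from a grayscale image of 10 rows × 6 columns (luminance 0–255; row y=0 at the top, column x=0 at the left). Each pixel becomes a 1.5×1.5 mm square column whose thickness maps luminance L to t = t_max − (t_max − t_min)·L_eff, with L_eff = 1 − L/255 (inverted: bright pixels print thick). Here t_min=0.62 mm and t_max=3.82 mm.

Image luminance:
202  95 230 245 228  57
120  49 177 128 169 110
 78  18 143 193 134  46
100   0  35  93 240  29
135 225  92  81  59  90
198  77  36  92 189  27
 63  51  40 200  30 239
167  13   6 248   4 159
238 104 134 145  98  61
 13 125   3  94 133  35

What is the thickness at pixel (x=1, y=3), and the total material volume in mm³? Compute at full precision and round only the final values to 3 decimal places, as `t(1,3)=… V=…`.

span = t_max - t_min = 3.82 - 0.62 = 3.200
L(1,3) = 0, L_eff = 1 - 0/255 = 1.000000 (inverted)
t(1,3) = 3.82 - 3.200·1.000000 = 0.620
Σt over all 10·6 pixels = 153398/1275 ≈ 120.3121569
V = pitch²·Σt = 1.5²·153398/1275 = 270.702

t(1,3)=0.620 V=270.702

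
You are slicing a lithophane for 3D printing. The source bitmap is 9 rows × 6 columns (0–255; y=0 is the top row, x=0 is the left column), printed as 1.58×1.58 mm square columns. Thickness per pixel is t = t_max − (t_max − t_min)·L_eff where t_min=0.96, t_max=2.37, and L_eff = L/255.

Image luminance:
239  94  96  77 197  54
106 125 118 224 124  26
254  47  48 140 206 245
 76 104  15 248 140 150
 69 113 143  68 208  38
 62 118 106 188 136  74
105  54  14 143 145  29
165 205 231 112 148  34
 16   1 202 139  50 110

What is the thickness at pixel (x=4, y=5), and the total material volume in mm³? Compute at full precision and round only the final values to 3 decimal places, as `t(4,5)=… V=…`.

t(4,5)=1.618 V=231.436

span = t_max - t_min = 2.37 - 0.96 = 1.410
L(4,5) = 136, L_eff = 136/255 = 0.533333
t(4,5) = 2.37 - 1.410·0.533333 = 1.618
Σt over all 9·6 pixels = 788017/8500 ≈ 92.7078824
V = pitch²·Σt = 1.58²·788017/8500 = 231.436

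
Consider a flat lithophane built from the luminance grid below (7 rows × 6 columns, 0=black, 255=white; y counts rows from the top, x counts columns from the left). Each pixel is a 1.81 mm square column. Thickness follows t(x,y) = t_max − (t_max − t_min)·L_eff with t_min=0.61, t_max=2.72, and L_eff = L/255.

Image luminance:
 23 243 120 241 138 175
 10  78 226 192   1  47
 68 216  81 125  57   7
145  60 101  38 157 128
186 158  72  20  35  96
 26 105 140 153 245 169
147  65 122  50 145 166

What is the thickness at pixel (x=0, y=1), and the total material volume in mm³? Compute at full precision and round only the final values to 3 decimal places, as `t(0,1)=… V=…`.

t(0,1)=2.637 V=244.766

span = t_max - t_min = 2.72 - 0.61 = 2.110
L(0,1) = 10, L_eff = 10/255 = 0.039216
t(0,1) = 2.72 - 2.110·0.039216 = 2.637
Σt over all 7·6 pixels = 112069/1500 ≈ 74.7126667
V = pitch²·Σt = 1.81²·112069/1500 = 244.766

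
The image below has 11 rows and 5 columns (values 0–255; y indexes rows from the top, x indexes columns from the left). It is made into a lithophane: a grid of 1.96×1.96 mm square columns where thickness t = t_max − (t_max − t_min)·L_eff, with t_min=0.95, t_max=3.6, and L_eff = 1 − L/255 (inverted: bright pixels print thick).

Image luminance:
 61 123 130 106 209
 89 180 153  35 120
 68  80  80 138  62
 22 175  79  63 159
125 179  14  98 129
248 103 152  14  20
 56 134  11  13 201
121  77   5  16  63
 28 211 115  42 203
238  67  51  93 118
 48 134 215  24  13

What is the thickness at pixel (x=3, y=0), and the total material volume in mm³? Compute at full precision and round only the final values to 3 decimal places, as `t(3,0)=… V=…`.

span = t_max - t_min = 3.6 - 0.95 = 2.650
L(3,0) = 106, L_eff = 1 - 106/255 = 0.584314 (inverted)
t(3,0) = 3.6 - 2.650·0.584314 = 2.052
Σt over all 11·5 pixels = 93093/850 ≈ 109.5211765
V = pitch²·Σt = 1.96²·93093/850 = 420.737

t(3,0)=2.052 V=420.737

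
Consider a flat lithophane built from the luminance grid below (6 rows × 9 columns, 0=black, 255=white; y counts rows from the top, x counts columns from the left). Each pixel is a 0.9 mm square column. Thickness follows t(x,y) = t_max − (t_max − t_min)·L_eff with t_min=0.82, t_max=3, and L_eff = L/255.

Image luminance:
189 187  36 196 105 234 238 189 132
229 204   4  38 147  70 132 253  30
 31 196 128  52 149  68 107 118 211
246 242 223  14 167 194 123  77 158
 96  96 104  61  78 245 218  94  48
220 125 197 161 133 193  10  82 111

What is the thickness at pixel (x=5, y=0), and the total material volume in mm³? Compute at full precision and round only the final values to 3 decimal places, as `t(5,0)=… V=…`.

span = t_max - t_min = 3 - 0.82 = 2.180
L(5,0) = 234, L_eff = 234/255 = 0.917647
t(5,0) = 3 - 2.180·0.917647 = 1.000
Σt over all 6·9 pixels = 420033/4250 ≈ 98.8312941
V = pitch²·Σt = 0.9²·420033/4250 = 80.053

t(5,0)=1.000 V=80.053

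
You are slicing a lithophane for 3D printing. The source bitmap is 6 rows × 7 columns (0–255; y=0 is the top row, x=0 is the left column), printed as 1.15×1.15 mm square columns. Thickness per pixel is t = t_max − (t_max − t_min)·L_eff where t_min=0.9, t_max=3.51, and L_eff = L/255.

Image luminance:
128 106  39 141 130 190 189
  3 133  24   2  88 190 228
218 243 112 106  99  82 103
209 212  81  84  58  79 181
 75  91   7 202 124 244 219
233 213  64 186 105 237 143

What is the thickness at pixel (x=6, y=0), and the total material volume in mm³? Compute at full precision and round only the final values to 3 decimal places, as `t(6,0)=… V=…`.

span = t_max - t_min = 3.51 - 0.9 = 2.610
L(6,0) = 189, L_eff = 189/255 = 0.741176
t(6,0) = 3.51 - 2.610·0.741176 = 1.576
Σt over all 6·7 pixels = 765783/8500 ≈ 90.0921176
V = pitch²·Σt = 1.15²·765783/8500 = 119.147

t(6,0)=1.576 V=119.147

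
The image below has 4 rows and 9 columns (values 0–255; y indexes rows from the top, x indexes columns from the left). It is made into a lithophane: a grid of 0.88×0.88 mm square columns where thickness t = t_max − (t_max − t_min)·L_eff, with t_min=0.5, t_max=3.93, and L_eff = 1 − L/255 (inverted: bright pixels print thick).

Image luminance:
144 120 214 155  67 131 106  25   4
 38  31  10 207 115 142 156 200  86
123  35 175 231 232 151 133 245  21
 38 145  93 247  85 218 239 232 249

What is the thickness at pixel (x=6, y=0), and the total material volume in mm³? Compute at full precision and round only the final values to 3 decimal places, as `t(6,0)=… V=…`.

t(6,0)=1.926 V=64.386

span = t_max - t_min = 3.93 - 0.5 = 3.430
L(6,0) = 106, L_eff = 1 - 106/255 = 0.584314 (inverted)
t(6,0) = 3.93 - 3.430·0.584314 = 1.926
Σt over all 4·9 pixels = 2120149/25500 ≈ 83.1430980
V = pitch²·Σt = 0.88²·2120149/25500 = 64.386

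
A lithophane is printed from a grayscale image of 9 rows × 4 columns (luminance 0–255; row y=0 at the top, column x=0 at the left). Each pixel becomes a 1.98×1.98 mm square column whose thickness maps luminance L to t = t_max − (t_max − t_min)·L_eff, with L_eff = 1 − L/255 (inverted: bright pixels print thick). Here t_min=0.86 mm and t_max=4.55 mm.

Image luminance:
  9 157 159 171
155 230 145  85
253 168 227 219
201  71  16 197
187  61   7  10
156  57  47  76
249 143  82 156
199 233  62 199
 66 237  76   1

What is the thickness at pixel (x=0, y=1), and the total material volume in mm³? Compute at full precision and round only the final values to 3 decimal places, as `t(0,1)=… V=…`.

span = t_max - t_min = 4.55 - 0.86 = 3.690
L(0,1) = 155, L_eff = 1 - 155/255 = 0.392157 (inverted)
t(0,1) = 4.55 - 3.690·0.392157 = 3.103
Σt over all 9·4 pixels = 849501/8500 ≈ 99.9412941
V = pitch²·Σt = 1.98²·849501/8500 = 391.810

t(0,1)=3.103 V=391.810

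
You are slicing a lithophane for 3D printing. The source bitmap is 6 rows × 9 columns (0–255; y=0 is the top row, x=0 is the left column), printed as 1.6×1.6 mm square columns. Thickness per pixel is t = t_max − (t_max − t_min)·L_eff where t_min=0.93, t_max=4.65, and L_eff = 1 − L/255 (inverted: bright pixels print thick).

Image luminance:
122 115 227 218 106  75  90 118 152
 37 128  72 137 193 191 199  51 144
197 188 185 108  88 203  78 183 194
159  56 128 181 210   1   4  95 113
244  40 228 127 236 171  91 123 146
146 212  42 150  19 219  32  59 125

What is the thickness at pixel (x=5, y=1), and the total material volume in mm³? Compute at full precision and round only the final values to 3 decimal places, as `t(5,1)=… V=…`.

t(5,1)=3.716 V=395.810

span = t_max - t_min = 4.65 - 0.93 = 3.720
L(5,1) = 191, L_eff = 1 - 191/255 = 0.250980 (inverted)
t(5,1) = 4.65 - 3.720·0.250980 = 3.716
Σt over all 6·9 pixels = 657107/4250 ≈ 154.6134118
V = pitch²·Σt = 1.6²·657107/4250 = 395.810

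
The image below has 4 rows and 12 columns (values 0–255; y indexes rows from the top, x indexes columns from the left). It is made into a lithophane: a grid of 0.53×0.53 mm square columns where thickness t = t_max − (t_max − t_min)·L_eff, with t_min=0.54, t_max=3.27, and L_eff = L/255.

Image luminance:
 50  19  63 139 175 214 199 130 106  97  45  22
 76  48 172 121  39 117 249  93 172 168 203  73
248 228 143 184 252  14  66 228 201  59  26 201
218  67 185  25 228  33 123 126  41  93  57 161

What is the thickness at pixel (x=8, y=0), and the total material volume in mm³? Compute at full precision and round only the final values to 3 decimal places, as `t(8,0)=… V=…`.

span = t_max - t_min = 3.27 - 0.54 = 2.730
L(8,0) = 106, L_eff = 106/255 = 0.415686
t(8,0) = 3.27 - 2.730·0.415686 = 2.135
Σt over all 4·12 pixels = 788433/8500 ≈ 92.7568235
V = pitch²·Σt = 0.53²·788433/8500 = 26.055

t(8,0)=2.135 V=26.055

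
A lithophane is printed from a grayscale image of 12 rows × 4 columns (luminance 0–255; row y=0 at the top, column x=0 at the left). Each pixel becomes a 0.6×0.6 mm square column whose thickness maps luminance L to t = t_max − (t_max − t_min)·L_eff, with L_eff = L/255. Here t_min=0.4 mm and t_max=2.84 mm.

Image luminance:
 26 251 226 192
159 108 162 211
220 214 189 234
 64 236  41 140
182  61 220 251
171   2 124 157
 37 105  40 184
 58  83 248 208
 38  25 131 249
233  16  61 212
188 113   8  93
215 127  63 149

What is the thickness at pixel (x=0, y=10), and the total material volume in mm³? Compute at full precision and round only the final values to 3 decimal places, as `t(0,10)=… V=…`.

span = t_max - t_min = 2.84 - 0.4 = 2.440
L(0,10) = 188, L_eff = 188/255 = 0.737255
t(0,10) = 2.84 - 2.440·0.737255 = 1.041
Σt over all 12·4 pixels = 91763/1275 ≈ 71.9709804
V = pitch²·Σt = 0.6²·91763/1275 = 25.910

t(0,10)=1.041 V=25.910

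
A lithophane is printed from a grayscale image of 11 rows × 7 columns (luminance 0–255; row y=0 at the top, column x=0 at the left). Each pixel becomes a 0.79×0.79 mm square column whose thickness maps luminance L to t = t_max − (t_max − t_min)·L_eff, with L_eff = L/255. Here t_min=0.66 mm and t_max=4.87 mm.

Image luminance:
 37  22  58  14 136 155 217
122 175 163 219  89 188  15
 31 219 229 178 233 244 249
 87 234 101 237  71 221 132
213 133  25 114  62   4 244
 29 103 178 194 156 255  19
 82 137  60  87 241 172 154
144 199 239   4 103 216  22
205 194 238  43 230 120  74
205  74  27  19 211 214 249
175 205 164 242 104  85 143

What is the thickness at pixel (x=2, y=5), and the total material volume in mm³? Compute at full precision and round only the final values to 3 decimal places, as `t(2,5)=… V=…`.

span = t_max - t_min = 4.87 - 0.66 = 4.210
L(2,5) = 178, L_eff = 178/255 = 0.698039
t(2,5) = 4.87 - 4.210·0.698039 = 1.931
Σt over all 11·7 pixels = 4979239/25500 ≈ 195.2642745
V = pitch²·Σt = 0.79²·4979239/25500 = 121.864

t(2,5)=1.931 V=121.864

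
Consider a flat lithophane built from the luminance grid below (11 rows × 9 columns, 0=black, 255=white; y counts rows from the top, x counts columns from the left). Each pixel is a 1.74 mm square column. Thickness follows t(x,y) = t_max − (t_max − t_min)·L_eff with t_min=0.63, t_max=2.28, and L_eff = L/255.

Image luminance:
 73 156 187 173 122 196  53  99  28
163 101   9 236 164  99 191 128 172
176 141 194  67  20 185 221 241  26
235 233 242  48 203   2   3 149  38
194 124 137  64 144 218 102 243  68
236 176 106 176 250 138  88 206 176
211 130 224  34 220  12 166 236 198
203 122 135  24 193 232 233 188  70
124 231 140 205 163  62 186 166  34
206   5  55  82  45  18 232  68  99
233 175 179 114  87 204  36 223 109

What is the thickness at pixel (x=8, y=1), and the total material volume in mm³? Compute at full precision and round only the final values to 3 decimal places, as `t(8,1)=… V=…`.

span = t_max - t_min = 2.28 - 0.63 = 1.650
L(8,1) = 172, L_eff = 172/255 = 0.674510
t(8,1) = 2.28 - 1.650·0.674510 = 1.167
Σt over all 11·9 pixels = 57618/425 ≈ 135.5717647
V = pitch²·Σt = 1.74²·57618/425 = 410.457

t(8,1)=1.167 V=410.457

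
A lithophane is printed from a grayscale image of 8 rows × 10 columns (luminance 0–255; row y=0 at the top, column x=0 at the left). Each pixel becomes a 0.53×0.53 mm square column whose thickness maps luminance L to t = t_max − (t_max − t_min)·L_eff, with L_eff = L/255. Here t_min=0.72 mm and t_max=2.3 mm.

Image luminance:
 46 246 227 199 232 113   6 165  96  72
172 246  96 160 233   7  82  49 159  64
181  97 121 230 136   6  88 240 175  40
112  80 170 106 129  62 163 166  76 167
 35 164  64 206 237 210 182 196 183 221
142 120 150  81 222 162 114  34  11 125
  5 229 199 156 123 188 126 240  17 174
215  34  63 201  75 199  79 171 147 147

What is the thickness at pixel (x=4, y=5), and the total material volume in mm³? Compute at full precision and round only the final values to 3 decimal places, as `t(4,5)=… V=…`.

t(4,5)=0.924 V=32.781

span = t_max - t_min = 2.3 - 0.72 = 1.580
L(4,5) = 222, L_eff = 222/255 = 0.870588
t(4,5) = 2.3 - 1.580·0.870588 = 0.924
Σt over all 8·10 pixels = 743951/6375 ≈ 116.6981961
V = pitch²·Σt = 0.53²·743951/6375 = 32.781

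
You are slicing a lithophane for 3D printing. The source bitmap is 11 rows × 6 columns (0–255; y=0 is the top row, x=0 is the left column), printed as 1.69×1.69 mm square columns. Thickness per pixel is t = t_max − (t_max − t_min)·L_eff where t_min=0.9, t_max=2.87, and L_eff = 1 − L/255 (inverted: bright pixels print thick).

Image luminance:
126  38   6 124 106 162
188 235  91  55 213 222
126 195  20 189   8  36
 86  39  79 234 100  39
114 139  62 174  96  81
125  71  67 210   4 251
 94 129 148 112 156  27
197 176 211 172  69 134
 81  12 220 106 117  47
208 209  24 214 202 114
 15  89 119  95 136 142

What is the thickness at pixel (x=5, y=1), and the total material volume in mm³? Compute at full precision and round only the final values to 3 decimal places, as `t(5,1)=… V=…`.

span = t_max - t_min = 2.87 - 0.9 = 1.970
L(5,1) = 222, L_eff = 1 - 222/255 = 0.129412 (inverted)
t(5,1) = 2.87 - 1.970·0.129412 = 2.615
Σt over all 11·6 pixels = 1534121/12750 ≈ 120.3232157
V = pitch²·Σt = 1.69²·1534121/12750 = 343.655

t(5,1)=2.615 V=343.655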